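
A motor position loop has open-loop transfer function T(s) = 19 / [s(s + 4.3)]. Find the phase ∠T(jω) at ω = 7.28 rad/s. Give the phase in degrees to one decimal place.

∠(j7.28 + 4.3) = arctan(7.28/4.3) = 59.43°
∠(j7.28) = 90.00°
∠T(j7.28) = − (59.43° + 90.00°) = -149.43°

-149.4°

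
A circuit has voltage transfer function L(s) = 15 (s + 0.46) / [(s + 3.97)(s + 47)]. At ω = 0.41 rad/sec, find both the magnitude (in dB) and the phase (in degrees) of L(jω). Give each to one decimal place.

|j0.41 + 0.46| = √(0.41² + 0.46²) = 0.6162
|j0.41 + 3.97| = √(0.41² + 3.97²) = 3.991
|j0.41 + 47| = √(0.41² + 47²) = 47
|L(j0.41)| = 15 × 0.6162 / (3.991 × 47) = 0.049272
20 log₁₀(0.049272) = -26.15 dB
∠(j0.41 + 0.46) = arctan(0.41/0.46) = 41.71°
∠(j0.41 + 3.97) = arctan(0.41/3.97) = 5.90°
∠(j0.41 + 47) = arctan(0.41/47) = 0.50°
∠L(j0.41) = 41.71° − (5.90° + 0.50°) = 35.31°

|L| = -26.1 dB, ∠L = 35.3 deg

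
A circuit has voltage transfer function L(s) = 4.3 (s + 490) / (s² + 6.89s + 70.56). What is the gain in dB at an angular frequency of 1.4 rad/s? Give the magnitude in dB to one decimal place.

29.7 dB

|j1.4 + 490| = √(1.4² + 490²) = 490
|(j1.4)² + 6.89(j1.4) + 70.56| = |68.6 + j9.646| = 69.27
|L(j1.4)| = 4.3 × 490 / 69.27 = 30.415
20 log₁₀(30.415) = 29.66 dB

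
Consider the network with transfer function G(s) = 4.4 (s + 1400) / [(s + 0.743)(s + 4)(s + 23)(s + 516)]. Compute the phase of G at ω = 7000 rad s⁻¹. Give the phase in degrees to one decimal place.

∠(j7000 + 1400) = arctan(7000/1400) = 78.69°
∠(j7000 + 0.743) = arctan(7000/0.743) = 89.99°
∠(j7000 + 4) = arctan(7000/4) = 89.97°
∠(j7000 + 23) = arctan(7000/23) = 89.81°
∠(j7000 + 516) = arctan(7000/516) = 85.78°
∠G(j7000) = 78.69° − (89.99° + 89.97° + 89.81° + 85.78°) = -276.87°

-276.9 deg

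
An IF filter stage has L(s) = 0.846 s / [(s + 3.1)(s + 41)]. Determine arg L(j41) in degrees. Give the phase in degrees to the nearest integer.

-41°

∠(j41) = 90.00°
∠(j41 + 3.1) = arctan(41/3.1) = 85.68°
∠(j41 + 41) = arctan(41/41) = 45.00°
∠L(j41) = 90.00° − (85.68° + 45.00°) = -40.68°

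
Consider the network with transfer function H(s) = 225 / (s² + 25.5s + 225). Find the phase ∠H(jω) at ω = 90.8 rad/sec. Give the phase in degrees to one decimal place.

-163.9°

∠[(j90.8)² + 25.5(j90.8) + 225] = ∠[-8019.6 + j2315.4] = 163.90°
∠H(j90.8) = −163.90° = -163.90°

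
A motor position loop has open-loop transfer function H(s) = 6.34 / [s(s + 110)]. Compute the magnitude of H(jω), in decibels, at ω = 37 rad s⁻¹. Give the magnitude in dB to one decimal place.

-56.6 dB

|j37 + 110| = √(37² + 110²) = 116.1
|j37| = 37
|H(j37)| = 6.34 / (116.1 × 37) = 0.0014765
20 log₁₀(0.0014765) = -56.62 dB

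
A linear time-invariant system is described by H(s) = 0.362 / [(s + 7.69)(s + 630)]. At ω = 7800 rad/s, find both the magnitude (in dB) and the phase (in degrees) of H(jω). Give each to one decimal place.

|j7800 + 7.69| = √(7800² + 7.69²) = 7800
|j7800 + 630| = √(7800² + 630²) = 7825
|H(j7800)| = 0.362 / (7800 × 7825) = 5.9307e-09
20 log₁₀(5.9307e-09) = -164.54 dB
∠(j7800 + 7.69) = arctan(7800/7.69) = 89.94°
∠(j7800 + 630) = arctan(7800/630) = 85.38°
∠H(j7800) = − (89.94° + 85.38°) = -175.33°

|H| = -164.5 dB, ∠H = -175.3°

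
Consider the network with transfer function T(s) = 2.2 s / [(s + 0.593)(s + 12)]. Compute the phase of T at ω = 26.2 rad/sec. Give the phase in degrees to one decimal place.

∠(j26.2) = 90.00°
∠(j26.2 + 0.593) = arctan(26.2/0.593) = 88.70°
∠(j26.2 + 12) = arctan(26.2/12) = 65.39°
∠T(j26.2) = 90.00° − (88.70° + 65.39°) = -64.09°

-64.1 deg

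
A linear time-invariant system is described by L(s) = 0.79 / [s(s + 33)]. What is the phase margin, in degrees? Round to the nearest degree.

Gain crossover: |L(jω)| = 1 at ω ≈ 0.0239 rad/s.
∠L(j0.0239) = −90° − arctan(0.0239/33) ≈ -90.04°
PM = 180° + (-90.04°) = 89.96°

90°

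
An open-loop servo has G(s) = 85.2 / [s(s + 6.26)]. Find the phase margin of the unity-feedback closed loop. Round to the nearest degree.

Gain crossover: |G(jω)| = 1 at ω ≈ 8.24 rad/sec.
∠G(j8.24) = −90° − arctan(8.24/6.26) ≈ -142.76°
PM = 180° + (-142.76°) = 37.24°

37 deg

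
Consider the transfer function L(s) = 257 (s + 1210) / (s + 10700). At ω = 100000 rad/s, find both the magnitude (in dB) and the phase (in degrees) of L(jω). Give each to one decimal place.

|j100000 + 1210| = √(100000² + 1210²) = 1e+05
|j100000 + 10700| = √(100000² + 10700²) = 1.006e+05
|L(j100000)| = 257 × 1e+05 / 1.006e+05 = 255.56
20 log₁₀(255.56) = 48.15 dB
∠(j100000 + 1210) = arctan(100000/1210) = 89.31°
∠(j100000 + 10700) = arctan(100000/10700) = 83.89°
∠L(j100000) = 89.31° − 83.89° = 5.41°

|L| = 48.1 dB, ∠L = 5.4 deg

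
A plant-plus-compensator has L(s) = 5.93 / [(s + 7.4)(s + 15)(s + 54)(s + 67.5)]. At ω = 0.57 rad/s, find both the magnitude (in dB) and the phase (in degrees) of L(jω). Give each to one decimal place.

|L| = -96.7 dB, ∠L = -7.7 deg

|j0.57 + 7.4| = √(0.57² + 7.4²) = 7.422
|j0.57 + 15| = √(0.57² + 15²) = 15.01
|j0.57 + 54| = √(0.57² + 54²) = 54
|j0.57 + 67.5| = √(0.57² + 67.5²) = 67.5
|L(j0.57)| = 5.93 / (7.422 × 15.01 × 54 × 67.5) = 1.4601e-05
20 log₁₀(1.4601e-05) = -96.71 dB
∠(j0.57 + 7.4) = arctan(0.57/7.4) = 4.40°
∠(j0.57 + 15) = arctan(0.57/15) = 2.18°
∠(j0.57 + 54) = arctan(0.57/54) = 0.60°
∠(j0.57 + 67.5) = arctan(0.57/67.5) = 0.48°
∠L(j0.57) = − (4.40° + 2.18° + 0.60° + 0.48°) = -7.67°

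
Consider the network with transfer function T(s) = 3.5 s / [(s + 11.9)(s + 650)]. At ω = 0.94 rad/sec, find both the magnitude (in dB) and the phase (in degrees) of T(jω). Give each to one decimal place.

|T| = -67.5 dB, ∠T = 85.4°

|j0.94| = 0.94
|j0.94 + 11.9| = √(0.94² + 11.9²) = 11.94
|j0.94 + 650| = √(0.94² + 650²) = 650
|T(j0.94)| = 3.5 × 0.94 / (11.94 × 650) = 0.00042402
20 log₁₀(0.00042402) = -67.45 dB
∠(j0.94) = 90.00°
∠(j0.94 + 11.9) = arctan(0.94/11.9) = 4.52°
∠(j0.94 + 650) = arctan(0.94/650) = 0.08°
∠T(j0.94) = 90.00° − (4.52° + 0.08°) = 85.40°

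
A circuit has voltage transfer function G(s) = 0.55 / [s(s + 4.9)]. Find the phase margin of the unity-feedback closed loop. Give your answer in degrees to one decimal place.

Gain crossover: |G(jω)| = 1 at ω ≈ 0.112 rad s⁻¹.
∠G(j0.112) = −90° − arctan(0.112/4.9) ≈ -91.31°
PM = 180° + (-91.31°) = 88.69°

88.7°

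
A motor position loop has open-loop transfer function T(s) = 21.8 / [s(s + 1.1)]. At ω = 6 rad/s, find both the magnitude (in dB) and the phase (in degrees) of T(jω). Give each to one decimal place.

|T| = -4.5 dB, ∠T = -169.6°

|j6 + 1.1| = √(6² + 1.1²) = 6.1
|j6| = 6
|T(j6)| = 21.8 / (6.1 × 6) = 0.59563
20 log₁₀(0.59563) = -4.50 dB
∠(j6 + 1.1) = arctan(6/1.1) = 79.61°
∠(j6) = 90.00°
∠T(j6) = − (79.61° + 90.00°) = -169.61°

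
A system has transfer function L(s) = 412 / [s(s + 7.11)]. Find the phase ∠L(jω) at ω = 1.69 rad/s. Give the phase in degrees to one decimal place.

-103.4 deg

∠(j1.69 + 7.11) = arctan(1.69/7.11) = 13.37°
∠(j1.69) = 90.00°
∠L(j1.69) = − (13.37° + 90.00°) = -103.37°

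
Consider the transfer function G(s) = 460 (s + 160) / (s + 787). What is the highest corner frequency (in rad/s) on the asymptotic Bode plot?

787 rad/s

Break frequencies occur at each pole and zero magnitude: 160 rad/s, 787 rad/s.
The highest is 787 rad/s.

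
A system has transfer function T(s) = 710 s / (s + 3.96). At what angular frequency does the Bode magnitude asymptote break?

The single real pole at s = −3.96 gives a corner at ω = 3.96 rad/s.

3.96 rad/s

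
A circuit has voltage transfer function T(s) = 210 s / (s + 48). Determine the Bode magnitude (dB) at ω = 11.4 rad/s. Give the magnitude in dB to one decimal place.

|j11.4| = 11.4
|j11.4 + 48| = √(11.4² + 48²) = 49.34
|T(j11.4)| = 210 × 11.4 / 49.34 = 48.525
20 log₁₀(48.525) = 33.72 dB

33.7 dB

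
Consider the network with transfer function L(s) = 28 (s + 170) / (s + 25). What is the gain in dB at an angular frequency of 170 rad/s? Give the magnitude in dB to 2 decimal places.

|j170 + 170| = √(170² + 170²) = 240.4
|j170 + 25| = √(170² + 25²) = 171.8
|L(j170)| = 28 × 240.4 / 171.8 = 39.177
20 log₁₀(39.177) = 31.861 dB

31.86 dB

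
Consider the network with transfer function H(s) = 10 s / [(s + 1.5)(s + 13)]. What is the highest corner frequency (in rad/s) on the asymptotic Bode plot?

13 rad/s

Break frequencies occur at each pole and zero magnitude: 1.5 rad/s, 13 rad/s.
The highest is 13 rad/s.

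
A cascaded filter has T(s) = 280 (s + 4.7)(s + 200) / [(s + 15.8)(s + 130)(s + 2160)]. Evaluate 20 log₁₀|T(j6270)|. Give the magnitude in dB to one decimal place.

-27.5 dB

|j6270 + 4.7| = √(6270² + 4.7²) = 6270
|j6270 + 200| = √(6270² + 200²) = 6273
|j6270 + 15.8| = √(6270² + 15.8²) = 6270
|j6270 + 130| = √(6270² + 130²) = 6271
|j6270 + 2160| = √(6270² + 2160²) = 6632
|T(j6270)| = 280 × 6270 × 6273 / (6270 × 6271 × 6632) = 0.042234
20 log₁₀(0.042234) = -27.49 dB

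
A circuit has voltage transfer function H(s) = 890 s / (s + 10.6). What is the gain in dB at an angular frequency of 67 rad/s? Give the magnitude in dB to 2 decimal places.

|j67| = 67
|j67 + 10.6| = √(67² + 10.6²) = 67.83
|H(j67)| = 890 × 67 / 67.83 = 879.07
20 log₁₀(879.07) = 58.880 dB

58.88 dB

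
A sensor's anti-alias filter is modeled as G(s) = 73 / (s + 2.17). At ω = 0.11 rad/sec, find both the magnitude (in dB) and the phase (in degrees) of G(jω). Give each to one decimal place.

|j0.11 + 2.17| = √(0.11² + 2.17²) = 2.173
|G(j0.11)| = 73 / 2.173 = 33.597
20 log₁₀(33.597) = 30.53 dB
∠(j0.11 + 2.17) = arctan(0.11/2.17) = 2.90°
∠G(j0.11) = −2.90° = -2.90°

|G| = 30.5 dB, ∠G = -2.9°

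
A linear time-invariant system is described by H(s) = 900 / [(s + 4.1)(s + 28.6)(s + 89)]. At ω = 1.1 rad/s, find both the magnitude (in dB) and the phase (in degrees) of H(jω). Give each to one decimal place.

|j1.1 + 4.1| = √(1.1² + 4.1²) = 4.245
|j1.1 + 28.6| = √(1.1² + 28.6²) = 28.62
|j1.1 + 89| = √(1.1² + 89²) = 89.01
|H(j1.1)| = 900 / (4.245 × 28.62 × 89.01) = 0.083225
20 log₁₀(0.083225) = -21.59 dB
∠(j1.1 + 4.1) = arctan(1.1/4.1) = 15.02°
∠(j1.1 + 28.6) = arctan(1.1/28.6) = 2.20°
∠(j1.1 + 89) = arctan(1.1/89) = 0.71°
∠H(j1.1) = − (15.02° + 2.20° + 0.71°) = -17.93°

|H| = -21.6 dB, ∠H = -17.9°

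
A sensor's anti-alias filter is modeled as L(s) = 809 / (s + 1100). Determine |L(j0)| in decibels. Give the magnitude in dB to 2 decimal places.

-2.67 dB

L(0) = 809 / 1100 = 0.73545
20 log₁₀(0.73545) = -2.669 dB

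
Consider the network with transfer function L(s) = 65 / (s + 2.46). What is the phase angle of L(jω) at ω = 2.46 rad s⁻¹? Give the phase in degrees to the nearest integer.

-45 deg

∠(j2.46 + 2.46) = arctan(2.46/2.46) = 45.00°
∠L(j2.46) = −45.00° = -45.00°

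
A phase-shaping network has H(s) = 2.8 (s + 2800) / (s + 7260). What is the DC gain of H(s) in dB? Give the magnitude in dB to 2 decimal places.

H(0) = 2.8 × 2800 / 7260 = 1.0799
20 log₁₀(1.0799) = 0.668 dB

0.67 dB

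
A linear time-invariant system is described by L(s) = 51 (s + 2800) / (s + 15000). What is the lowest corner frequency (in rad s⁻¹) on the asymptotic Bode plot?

2800 rad s⁻¹

Break frequencies occur at each pole and zero magnitude: 2800 rad s⁻¹, 15000 rad s⁻¹.
The lowest is 2800 rad s⁻¹.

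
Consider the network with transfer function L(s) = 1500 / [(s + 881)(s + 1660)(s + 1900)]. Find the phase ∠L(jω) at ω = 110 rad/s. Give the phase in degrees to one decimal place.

-14.2°

∠(j110 + 881) = arctan(110/881) = 7.12°
∠(j110 + 1660) = arctan(110/1660) = 3.79°
∠(j110 + 1900) = arctan(110/1900) = 3.31°
∠L(j110) = − (7.12° + 3.79° + 3.31°) = -14.22°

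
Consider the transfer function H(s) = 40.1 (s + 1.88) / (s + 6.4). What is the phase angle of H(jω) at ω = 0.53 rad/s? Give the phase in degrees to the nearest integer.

∠(j0.53 + 1.88) = arctan(0.53/1.88) = 15.74°
∠(j0.53 + 6.4) = arctan(0.53/6.4) = 4.73°
∠H(j0.53) = 15.74° − 4.73° = 11.01°

11°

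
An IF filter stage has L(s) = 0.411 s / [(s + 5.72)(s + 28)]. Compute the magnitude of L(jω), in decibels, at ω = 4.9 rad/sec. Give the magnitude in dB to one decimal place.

-40.5 dB

|j4.9| = 4.9
|j4.9 + 5.72| = √(4.9² + 5.72²) = 7.532
|j4.9 + 28| = √(4.9² + 28²) = 28.43
|L(j4.9)| = 0.411 × 4.9 / (7.532 × 28.43) = 0.0094065
20 log₁₀(0.0094065) = -40.53 dB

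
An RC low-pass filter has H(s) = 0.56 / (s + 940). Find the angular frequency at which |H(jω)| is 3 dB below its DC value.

For a single-pole low-pass, the −3 dB point is at the pole: ω = 940 rad/sec.

940 rad/sec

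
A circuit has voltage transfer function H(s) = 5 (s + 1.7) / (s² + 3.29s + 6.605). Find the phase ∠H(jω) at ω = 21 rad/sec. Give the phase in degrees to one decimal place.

-85.6°

∠(j21 + 1.7) = arctan(21/1.7) = 85.37°
∠[(j21)² + 3.29(j21) + 6.605] = ∠[-434.39 + j69.09] = 170.96°
∠H(j21) = 85.37° − 170.96° = -85.59°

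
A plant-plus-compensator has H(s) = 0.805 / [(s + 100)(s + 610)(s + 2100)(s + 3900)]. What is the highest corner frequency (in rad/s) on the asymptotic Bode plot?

3900 rad/s

Break frequencies occur at each pole and zero magnitude: 100 rad/s, 610 rad/s, 2100 rad/s, 3900 rad/s.
The highest is 3900 rad/s.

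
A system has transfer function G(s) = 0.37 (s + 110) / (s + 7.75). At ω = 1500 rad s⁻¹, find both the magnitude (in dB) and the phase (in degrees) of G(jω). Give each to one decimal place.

|G| = -8.6 dB, ∠G = -3.9 deg

|j1500 + 110| = √(1500² + 110²) = 1504
|j1500 + 7.75| = √(1500² + 7.75²) = 1500
|G(j1500)| = 0.37 × 1504 / 1500 = 0.37099
20 log₁₀(0.37099) = -8.61 dB
∠(j1500 + 110) = arctan(1500/110) = 85.81°
∠(j1500 + 7.75) = arctan(1500/7.75) = 89.70°
∠G(j1500) = 85.81° − 89.70° = -3.90°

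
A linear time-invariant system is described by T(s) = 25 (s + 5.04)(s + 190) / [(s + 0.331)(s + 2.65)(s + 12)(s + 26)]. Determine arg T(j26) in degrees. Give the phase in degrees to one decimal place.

-196.9°

∠(j26 + 5.04) = arctan(26/5.04) = 79.03°
∠(j26 + 190) = arctan(26/190) = 7.79°
∠(j26 + 0.331) = arctan(26/0.331) = 89.27°
∠(j26 + 2.65) = arctan(26/2.65) = 84.18°
∠(j26 + 12) = arctan(26/12) = 65.22°
∠(j26 + 26) = arctan(26/26) = 45.00°
∠T(j26) = 79.03° + 7.79° − (89.27° + 84.18° + 65.22° + 45.00°) = -196.85°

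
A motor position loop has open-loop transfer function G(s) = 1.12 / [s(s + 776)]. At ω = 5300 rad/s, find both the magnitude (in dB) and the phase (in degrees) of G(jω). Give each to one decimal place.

|j5300 + 776| = √(5300² + 776²) = 5357
|j5300| = 5300
|G(j5300)| = 1.12 / (5357 × 5300) = 3.9451e-08
20 log₁₀(3.9451e-08) = -148.08 dB
∠(j5300 + 776) = arctan(5300/776) = 81.67°
∠(j5300) = 90.00°
∠G(j5300) = − (81.67° + 90.00°) = -171.67°

|G| = -148.1 dB, ∠G = -171.7°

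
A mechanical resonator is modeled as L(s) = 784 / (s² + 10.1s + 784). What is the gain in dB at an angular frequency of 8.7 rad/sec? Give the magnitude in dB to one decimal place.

0.8 dB

|(j8.7)² + 10.1(j8.7) + 784| = |708.31 + j87.87| = 713.7
|L(j8.7)| = 784 / 713.7 = 1.0984
20 log₁₀(1.0984) = 0.82 dB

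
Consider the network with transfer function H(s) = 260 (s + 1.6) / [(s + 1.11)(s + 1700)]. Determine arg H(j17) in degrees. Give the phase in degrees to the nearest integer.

-2 deg

∠(j17 + 1.6) = arctan(17/1.6) = 84.62°
∠(j17 + 1.11) = arctan(17/1.11) = 86.26°
∠(j17 + 1700) = arctan(17/1700) = 0.57°
∠H(j17) = 84.62° − (86.26° + 0.57°) = -2.21°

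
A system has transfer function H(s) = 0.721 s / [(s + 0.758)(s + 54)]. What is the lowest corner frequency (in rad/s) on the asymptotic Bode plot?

Break frequencies occur at each pole and zero magnitude: 0.758 rad/s, 54 rad/s.
The lowest is 0.758 rad/s.

0.758 rad/s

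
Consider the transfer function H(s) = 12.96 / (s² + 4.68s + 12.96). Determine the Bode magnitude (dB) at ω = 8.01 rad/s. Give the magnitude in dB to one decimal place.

|(j8.01)² + 4.68(j8.01) + 12.96| = |-51.2 + j37.487| = 63.46
|H(j8.01)| = 12.96 / 63.46 = 0.20423
20 log₁₀(0.20423) = -13.80 dB

-13.8 dB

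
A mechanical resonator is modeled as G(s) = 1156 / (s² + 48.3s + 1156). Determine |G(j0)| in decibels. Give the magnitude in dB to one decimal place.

0.0 dB

G(0) = 1156 / 1156 = 1
20 log₁₀(1) = 0.00 dB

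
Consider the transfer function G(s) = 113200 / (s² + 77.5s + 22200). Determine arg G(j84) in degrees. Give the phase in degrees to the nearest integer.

-23°

∠[(j84)² + 77.5(j84) + 22200] = ∠[15144 + j6510] = 23.26°
∠G(j84) = −23.26° = -23.26°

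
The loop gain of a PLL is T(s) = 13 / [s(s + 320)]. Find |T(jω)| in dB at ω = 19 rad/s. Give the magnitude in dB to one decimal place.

|j19 + 320| = √(19² + 320²) = 320.6
|j19| = 19
|T(j19)| = 13 / (320.6 × 19) = 0.0021344
20 log₁₀(0.0021344) = -53.41 dB

-53.4 dB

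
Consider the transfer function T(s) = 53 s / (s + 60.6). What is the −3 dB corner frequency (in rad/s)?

60.6 rad/s

For a single-pole high-pass, the −3 dB point is at the pole: ω = 60.6 rad/s.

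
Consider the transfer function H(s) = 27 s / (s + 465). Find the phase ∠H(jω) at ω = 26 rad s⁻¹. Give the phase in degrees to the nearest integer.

∠(j26) = 90.00°
∠(j26 + 465) = arctan(26/465) = 3.20°
∠H(j26) = 90.00° − 3.20° = 86.80°

87°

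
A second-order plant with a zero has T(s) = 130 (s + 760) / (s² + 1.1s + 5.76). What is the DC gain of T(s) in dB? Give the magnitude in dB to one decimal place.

T(0) = 130 × 760 / 5.76 = 17153
20 log₁₀(17153) = 84.69 dB

84.7 dB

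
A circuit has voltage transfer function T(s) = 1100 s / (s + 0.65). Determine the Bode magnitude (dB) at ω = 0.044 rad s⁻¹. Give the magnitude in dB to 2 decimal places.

37.42 dB

|j0.044| = 0.044
|j0.044 + 0.65| = √(0.044² + 0.65²) = 0.6515
|T(j0.044)| = 1100 × 0.044 / 0.6515 = 74.292
20 log₁₀(74.292) = 37.419 dB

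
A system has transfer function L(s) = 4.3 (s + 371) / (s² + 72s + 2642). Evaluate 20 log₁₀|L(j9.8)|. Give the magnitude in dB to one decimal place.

|j9.8 + 371| = √(9.8² + 371²) = 371.1
|(j9.8)² + 72(j9.8) + 2642| = |2546 + j705.6| = 2642
|L(j9.8)| = 4.3 × 371.1 / 2642 = 0.60405
20 log₁₀(0.60405) = -4.38 dB

-4.4 dB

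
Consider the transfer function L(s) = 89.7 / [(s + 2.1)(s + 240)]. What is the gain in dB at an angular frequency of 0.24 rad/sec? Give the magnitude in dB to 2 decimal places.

-15.05 dB

|j0.24 + 2.1| = √(0.24² + 2.1²) = 2.114
|j0.24 + 240| = √(0.24² + 240²) = 240
|L(j0.24)| = 89.7 / (2.114 × 240) = 0.17683
20 log₁₀(0.17683) = -15.049 dB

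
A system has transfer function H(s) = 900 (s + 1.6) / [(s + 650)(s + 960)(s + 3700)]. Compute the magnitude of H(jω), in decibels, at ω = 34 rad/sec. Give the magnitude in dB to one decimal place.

-97.6 dB

|j34 + 1.6| = √(34² + 1.6²) = 34.04
|j34 + 650| = √(34² + 650²) = 650.9
|j34 + 960| = √(34² + 960²) = 960.6
|j34 + 3700| = √(34² + 3700²) = 3700
|H(j34)| = 900 × 34.04 / (650.9 × 960.6 × 3700) = 1.3241e-05
20 log₁₀(1.3241e-05) = -97.56 dB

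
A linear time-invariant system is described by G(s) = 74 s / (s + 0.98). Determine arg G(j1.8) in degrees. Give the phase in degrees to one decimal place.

∠(j1.8) = 90.00°
∠(j1.8 + 0.98) = arctan(1.8/0.98) = 61.43°
∠G(j1.8) = 90.00° − 61.43° = 28.57°

28.6°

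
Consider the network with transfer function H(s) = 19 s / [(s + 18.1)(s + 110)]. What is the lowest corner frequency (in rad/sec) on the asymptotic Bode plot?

18.1 rad/sec

Break frequencies occur at each pole and zero magnitude: 18.1 rad/sec, 110 rad/sec.
The lowest is 18.1 rad/sec.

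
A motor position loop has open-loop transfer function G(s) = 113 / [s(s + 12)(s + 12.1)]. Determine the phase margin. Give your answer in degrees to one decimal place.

Gain crossover: |G(jω)| = 1 at ω ≈ 0.775 rad/sec.
∠G(j0.775) = −90° − arctan(0.775/12) − arctan(0.775/12.1) ≈ -97.36°
PM = 180° + (-97.36°) = 82.64°

82.6°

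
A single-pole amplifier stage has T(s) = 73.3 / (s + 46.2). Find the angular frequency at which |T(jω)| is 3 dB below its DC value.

For a single-pole low-pass, the −3 dB point is at the pole: ω = 46.2 rad s⁻¹.

46.2 rad s⁻¹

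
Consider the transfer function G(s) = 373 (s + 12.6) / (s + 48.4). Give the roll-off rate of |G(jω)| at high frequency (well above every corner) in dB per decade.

0 dB/decade

With 1 zero and 1 pole, the high-frequency asymptotic slope is 20 × (1 − 1) = 0 dB/decade.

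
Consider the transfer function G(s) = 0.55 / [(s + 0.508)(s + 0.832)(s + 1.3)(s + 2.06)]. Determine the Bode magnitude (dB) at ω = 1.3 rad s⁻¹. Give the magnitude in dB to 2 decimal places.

|j1.3 + 0.508| = √(1.3² + 0.508²) = 1.396
|j1.3 + 0.832| = √(1.3² + 0.832²) = 1.543
|j1.3 + 1.3| = √(1.3² + 1.3²) = 1.838
|j1.3 + 2.06| = √(1.3² + 2.06²) = 2.436
|G(j1.3)| = 0.55 / (1.396 × 1.543 × 1.838 × 2.436) = 0.05701
20 log₁₀(0.05701) = -24.881 dB

-24.88 dB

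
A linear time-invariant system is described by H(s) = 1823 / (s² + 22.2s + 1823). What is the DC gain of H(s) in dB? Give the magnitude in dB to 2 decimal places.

0.00 dB

H(0) = 1823 / 1823 = 1
20 log₁₀(1) = 0.000 dB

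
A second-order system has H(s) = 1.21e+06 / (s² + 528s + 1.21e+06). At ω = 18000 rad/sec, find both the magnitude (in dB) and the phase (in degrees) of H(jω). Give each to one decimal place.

|H| = -48.5 dB, ∠H = -178.3 deg

|(j18000)² + 528(j18000) + 1.21e+06| = |-3.2279e+08 + j9.504e+06| = 3.229e+08
|H(j18000)| = 1.21e+06 / 3.229e+08 = 0.0037469
20 log₁₀(0.0037469) = -48.53 dB
∠[(j18000)² + 528(j18000) + 1.21e+06] = ∠[-3.2279e+08 + j9.504e+06] = 178.31°
∠H(j18000) = −178.31° = -178.31°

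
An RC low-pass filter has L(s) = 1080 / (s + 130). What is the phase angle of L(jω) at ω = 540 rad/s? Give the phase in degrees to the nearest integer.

-76°

∠(j540 + 130) = arctan(540/130) = 76.46°
∠L(j540) = −76.46° = -76.46°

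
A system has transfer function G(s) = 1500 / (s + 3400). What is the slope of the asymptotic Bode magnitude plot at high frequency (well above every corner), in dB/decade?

With 0 zeros and 1 pole, the high-frequency asymptotic slope is 20 × (0 − 1) = -20 dB/decade.

-20 dB/decade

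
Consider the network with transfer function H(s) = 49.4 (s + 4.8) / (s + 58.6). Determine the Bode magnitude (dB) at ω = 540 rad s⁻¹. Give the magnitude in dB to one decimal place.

33.8 dB

|j540 + 4.8| = √(540² + 4.8²) = 540
|j540 + 58.6| = √(540² + 58.6²) = 543.2
|H(j540)| = 49.4 × 540 / 543.2 = 49.114
20 log₁₀(49.114) = 33.82 dB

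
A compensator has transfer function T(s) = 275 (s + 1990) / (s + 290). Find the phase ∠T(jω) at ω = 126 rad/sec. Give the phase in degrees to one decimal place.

∠(j126 + 1990) = arctan(126/1990) = 3.62°
∠(j126 + 290) = arctan(126/290) = 23.48°
∠T(j126) = 3.62° − 23.48° = -19.86°

-19.9°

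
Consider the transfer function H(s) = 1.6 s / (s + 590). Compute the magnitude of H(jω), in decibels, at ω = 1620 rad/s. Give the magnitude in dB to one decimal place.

|j1620| = 1620
|j1620 + 590| = √(1620² + 590²) = 1724
|H(j1620)| = 1.6 × 1620 / 1724 = 1.5034
20 log₁₀(1.5034) = 3.54 dB

3.5 dB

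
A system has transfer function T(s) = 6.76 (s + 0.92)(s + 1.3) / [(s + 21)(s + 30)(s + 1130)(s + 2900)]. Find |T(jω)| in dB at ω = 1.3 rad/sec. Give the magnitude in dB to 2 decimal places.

|j1.3 + 0.92| = √(1.3² + 0.92²) = 1.593
|j1.3 + 1.3| = √(1.3² + 1.3²) = 1.838
|j1.3 + 21| = √(1.3² + 21²) = 21.04
|j1.3 + 30| = √(1.3² + 30²) = 30.03
|j1.3 + 1130| = √(1.3² + 1130²) = 1130
|j1.3 + 2900| = √(1.3² + 2900²) = 2900
|T(j1.3)| = 6.76 × 1.593 × 1.838 / (21.04 × 30.03 × 1130 × 2900) = 9.56e-09
20 log₁₀(9.56e-09) = -160.391 dB

-160.39 dB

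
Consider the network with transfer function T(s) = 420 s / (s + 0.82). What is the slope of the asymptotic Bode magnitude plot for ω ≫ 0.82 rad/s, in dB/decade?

With 1 zero and 1 pole, the high-frequency asymptotic slope is 20 × (1 − 1) = 0 dB/decade.

0 dB/decade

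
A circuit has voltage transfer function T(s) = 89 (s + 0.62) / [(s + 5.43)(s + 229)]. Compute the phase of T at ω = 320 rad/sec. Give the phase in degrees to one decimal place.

-53.6°

∠(j320 + 0.62) = arctan(320/0.62) = 89.89°
∠(j320 + 5.43) = arctan(320/5.43) = 89.03°
∠(j320 + 229) = arctan(320/229) = 54.41°
∠T(j320) = 89.89° − (89.03° + 54.41°) = -53.55°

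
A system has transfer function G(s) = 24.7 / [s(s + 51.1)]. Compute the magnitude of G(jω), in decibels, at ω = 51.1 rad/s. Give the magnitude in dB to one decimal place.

-43.5 dB

|j51.1 + 51.1| = √(51.1² + 51.1²) = 72.27
|j51.1| = 51.1
|G(j51.1)| = 24.7 / (72.27 × 51.1) = 0.0066887
20 log₁₀(0.0066887) = -43.49 dB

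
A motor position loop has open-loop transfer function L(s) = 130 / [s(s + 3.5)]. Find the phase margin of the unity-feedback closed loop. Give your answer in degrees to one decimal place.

17.4°

Gain crossover: |L(jω)| = 1 at ω ≈ 11.1 rad/s.
∠L(j11.1) = −90° − arctan(11.1/3.5) ≈ -162.55°
PM = 180° + (-162.55°) = 17.45°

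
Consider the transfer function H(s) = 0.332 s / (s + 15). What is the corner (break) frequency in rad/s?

The single real pole at s = −15 gives a corner at ω = 15 rad/s.

15 rad/s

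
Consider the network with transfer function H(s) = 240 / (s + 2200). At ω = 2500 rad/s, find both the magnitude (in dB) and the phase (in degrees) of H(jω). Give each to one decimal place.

|H| = -22.8 dB, ∠H = -48.7°

|j2500 + 2200| = √(2500² + 2200²) = 3330
|H(j2500)| = 240 / 3330 = 0.072068
20 log₁₀(0.072068) = -22.85 dB
∠(j2500 + 2200) = arctan(2500/2200) = 48.65°
∠H(j2500) = −48.65° = -48.65°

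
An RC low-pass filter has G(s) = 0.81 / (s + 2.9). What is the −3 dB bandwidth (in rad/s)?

For a single-pole low-pass, the −3 dB point is at the pole: ω = 2.9 rad/s.

2.9 rad/s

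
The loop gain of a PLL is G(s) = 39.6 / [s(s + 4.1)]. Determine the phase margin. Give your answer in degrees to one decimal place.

35.9°

Gain crossover: |G(jω)| = 1 at ω ≈ 5.66 rad s⁻¹.
∠G(j5.66) = −90° − arctan(5.66/4.1) ≈ -144.10°
PM = 180° + (-144.10°) = 35.90°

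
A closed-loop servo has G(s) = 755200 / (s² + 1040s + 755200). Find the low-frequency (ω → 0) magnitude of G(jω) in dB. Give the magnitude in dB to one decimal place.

0.0 dB

G(0) = 755200 / 755200 = 1
20 log₁₀(1) = 0.00 dB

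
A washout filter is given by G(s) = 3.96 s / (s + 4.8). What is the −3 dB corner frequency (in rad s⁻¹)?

4.8 rad s⁻¹

For a single-pole high-pass, the −3 dB point is at the pole: ω = 4.8 rad s⁻¹.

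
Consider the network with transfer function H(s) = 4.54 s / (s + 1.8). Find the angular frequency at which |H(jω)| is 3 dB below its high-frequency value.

1.8 rad/s

For a single-pole high-pass, the −3 dB point is at the pole: ω = 1.8 rad/s.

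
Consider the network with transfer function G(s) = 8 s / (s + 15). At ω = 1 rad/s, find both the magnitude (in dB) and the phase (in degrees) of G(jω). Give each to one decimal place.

|G| = -5.5 dB, ∠G = 86.2°

|j1| = 1
|j1 + 15| = √(1² + 15²) = 15.03
|G(j1)| = 8 × 1 / 15.03 = 0.53215
20 log₁₀(0.53215) = -5.48 dB
∠(j1) = 90.00°
∠(j1 + 15) = arctan(1/15) = 3.81°
∠G(j1) = 90.00° − 3.81° = 86.19°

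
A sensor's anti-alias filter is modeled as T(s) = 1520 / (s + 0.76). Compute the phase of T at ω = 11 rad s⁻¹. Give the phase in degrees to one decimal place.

∠(j11 + 0.76) = arctan(11/0.76) = 86.05°
∠T(j11) = −86.05° = -86.05°

-86.0 deg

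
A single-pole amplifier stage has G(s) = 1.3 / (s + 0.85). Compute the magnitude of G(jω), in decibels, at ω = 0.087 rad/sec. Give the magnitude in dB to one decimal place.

3.6 dB

|j0.087 + 0.85| = √(0.087² + 0.85²) = 0.8544
|G(j0.087)| = 1.3 / 0.8544 = 1.5215
20 log₁₀(1.5215) = 3.65 dB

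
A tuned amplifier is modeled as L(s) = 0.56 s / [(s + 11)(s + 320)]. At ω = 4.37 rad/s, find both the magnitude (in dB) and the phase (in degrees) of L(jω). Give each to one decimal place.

|L| = -63.8 dB, ∠L = 67.6 deg

|j4.37| = 4.37
|j4.37 + 11| = √(4.37² + 11²) = 11.84
|j4.37 + 320| = √(4.37² + 320²) = 320
|L(j4.37)| = 0.56 × 4.37 / (11.84 × 320) = 0.00064605
20 log₁₀(0.00064605) = -63.79 dB
∠(j4.37) = 90.00°
∠(j4.37 + 11) = arctan(4.37/11) = 21.67°
∠(j4.37 + 320) = arctan(4.37/320) = 0.78°
∠L(j4.37) = 90.00° − (21.67° + 0.78°) = 67.55°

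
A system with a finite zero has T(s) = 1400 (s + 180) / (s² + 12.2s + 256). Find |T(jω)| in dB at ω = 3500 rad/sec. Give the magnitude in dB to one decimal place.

|j3500 + 180| = √(3500² + 180²) = 3505
|(j3500)² + 12.2(j3500) + 256| = |-1.225e+07 + j42700| = 1.225e+07
|T(j3500)| = 1400 × 3505 / 1.225e+07 = 0.40053
20 log₁₀(0.40053) = -7.95 dB

-7.9 dB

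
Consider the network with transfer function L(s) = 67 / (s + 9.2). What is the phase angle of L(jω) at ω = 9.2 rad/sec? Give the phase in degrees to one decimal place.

∠(j9.2 + 9.2) = arctan(9.2/9.2) = 45.00°
∠L(j9.2) = −45.00° = -45.00°

-45.0 deg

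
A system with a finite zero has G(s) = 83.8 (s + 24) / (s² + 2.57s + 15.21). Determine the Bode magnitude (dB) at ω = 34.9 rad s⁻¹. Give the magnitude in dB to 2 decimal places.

|j34.9 + 24| = √(34.9² + 24²) = 42.36
|(j34.9)² + 2.57(j34.9) + 15.21| = |-1202.8 + j89.693| = 1206
|G(j34.9)| = 83.8 × 42.36 / 1206 = 2.9428
20 log₁₀(2.9428) = 9.375 dB

9.38 dB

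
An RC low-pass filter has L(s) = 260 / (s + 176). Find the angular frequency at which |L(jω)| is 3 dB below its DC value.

For a single-pole low-pass, the −3 dB point is at the pole: ω = 176 rad/sec.

176 rad/sec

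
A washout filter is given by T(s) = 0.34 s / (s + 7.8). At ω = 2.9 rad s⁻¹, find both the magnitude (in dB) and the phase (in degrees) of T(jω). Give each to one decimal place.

|j2.9| = 2.9
|j2.9 + 7.8| = √(2.9² + 7.8²) = 8.322
|T(j2.9)| = 0.34 × 2.9 / 8.322 = 0.11849
20 log₁₀(0.11849) = -18.53 dB
∠(j2.9) = 90.00°
∠(j2.9 + 7.8) = arctan(2.9/7.8) = 20.39°
∠T(j2.9) = 90.00° − 20.39° = 69.61°

|T| = -18.5 dB, ∠T = 69.6 deg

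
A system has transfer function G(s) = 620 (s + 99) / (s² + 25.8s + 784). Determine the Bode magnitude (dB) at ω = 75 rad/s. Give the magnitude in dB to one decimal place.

23.4 dB

|j75 + 99| = √(75² + 99²) = 124.2
|(j75)² + 25.8(j75) + 784| = |-4841 + j1935| = 5213
|G(j75)| = 620 × 124.2 / 5213 = 14.771
20 log₁₀(14.771) = 23.39 dB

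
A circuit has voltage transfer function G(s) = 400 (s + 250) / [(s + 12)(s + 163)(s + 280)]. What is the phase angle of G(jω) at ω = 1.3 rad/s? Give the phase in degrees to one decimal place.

∠(j1.3 + 250) = arctan(1.3/250) = 0.30°
∠(j1.3 + 12) = arctan(1.3/12) = 6.18°
∠(j1.3 + 163) = arctan(1.3/163) = 0.46°
∠(j1.3 + 280) = arctan(1.3/280) = 0.27°
∠G(j1.3) = 0.30° − (6.18° + 0.46° + 0.27°) = -6.61°

-6.6°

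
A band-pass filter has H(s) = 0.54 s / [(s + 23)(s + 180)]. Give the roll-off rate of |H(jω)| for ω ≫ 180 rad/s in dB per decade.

-20 dB/decade

With 1 zero and 2 poles, the high-frequency asymptotic slope is 20 × (1 − 2) = -20 dB/decade.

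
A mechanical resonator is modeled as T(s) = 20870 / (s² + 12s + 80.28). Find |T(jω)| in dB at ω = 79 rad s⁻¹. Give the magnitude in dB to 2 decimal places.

10.50 dB

|(j79)² + 12(j79) + 80.28| = |-6160.7 + j948| = 6233
|T(j79)| = 20870 / 6233 = 3.3482
20 log₁₀(3.3482) = 10.496 dB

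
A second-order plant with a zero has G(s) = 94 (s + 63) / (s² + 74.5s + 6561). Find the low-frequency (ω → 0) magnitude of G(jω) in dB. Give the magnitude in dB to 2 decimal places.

-0.89 dB

G(0) = 94 × 63 / 6561 = 0.90261
20 log₁₀(0.90261) = -0.890 dB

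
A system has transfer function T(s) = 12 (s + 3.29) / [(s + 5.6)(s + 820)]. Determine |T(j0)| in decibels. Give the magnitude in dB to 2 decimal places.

-41.31 dB

T(0) = 12 × 3.29 / (5.6 × 820) = 0.0085976
20 log₁₀(0.0085976) = -41.312 dB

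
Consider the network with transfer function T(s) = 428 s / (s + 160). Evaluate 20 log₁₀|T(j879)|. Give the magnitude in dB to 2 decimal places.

|j879| = 879
|j879 + 160| = √(879² + 160²) = 893.4
|T(j879)| = 428 × 879 / 893.4 = 421.08
20 log₁₀(421.08) = 52.487 dB

52.49 dB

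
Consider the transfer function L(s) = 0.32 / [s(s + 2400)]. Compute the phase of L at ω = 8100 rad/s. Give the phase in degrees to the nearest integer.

-163 deg

∠(j8100 + 2400) = arctan(8100/2400) = 73.50°
∠(j8100) = 90.00°
∠L(j8100) = − (73.50° + 90.00°) = -163.50°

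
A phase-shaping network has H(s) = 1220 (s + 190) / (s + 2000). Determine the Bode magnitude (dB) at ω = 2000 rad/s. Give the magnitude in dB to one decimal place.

58.8 dB

|j2000 + 190| = √(2000² + 190²) = 2009
|j2000 + 2000| = √(2000² + 2000²) = 2828
|H(j2000)| = 1220 × 2009 / 2828 = 866.55
20 log₁₀(866.55) = 58.76 dB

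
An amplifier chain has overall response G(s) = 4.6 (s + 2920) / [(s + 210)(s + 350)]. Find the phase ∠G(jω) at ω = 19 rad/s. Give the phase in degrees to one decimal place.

∠(j19 + 2920) = arctan(19/2920) = 0.37°
∠(j19 + 210) = arctan(19/210) = 5.17°
∠(j19 + 350) = arctan(19/350) = 3.11°
∠G(j19) = 0.37° − (5.17° + 3.11°) = -7.90°

-7.9°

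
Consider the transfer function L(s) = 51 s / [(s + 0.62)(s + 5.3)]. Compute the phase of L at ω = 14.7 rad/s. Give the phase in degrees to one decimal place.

∠(j14.7) = 90.00°
∠(j14.7 + 0.62) = arctan(14.7/0.62) = 87.58°
∠(j14.7 + 5.3) = arctan(14.7/5.3) = 70.17°
∠L(j14.7) = 90.00° − (87.58° + 70.17°) = -67.76°

-67.8 deg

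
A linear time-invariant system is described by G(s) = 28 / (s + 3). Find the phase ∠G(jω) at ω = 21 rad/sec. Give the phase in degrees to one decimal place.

-81.9°

∠(j21 + 3) = arctan(21/3) = 81.87°
∠G(j21) = −81.87° = -81.87°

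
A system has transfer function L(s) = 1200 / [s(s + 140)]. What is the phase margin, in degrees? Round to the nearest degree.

Gain crossover: |L(jω)| = 1 at ω ≈ 8.56 rad/s.
∠L(j8.56) = −90° − arctan(8.56/140) ≈ -93.50°
PM = 180° + (-93.50°) = 86.50°

87 deg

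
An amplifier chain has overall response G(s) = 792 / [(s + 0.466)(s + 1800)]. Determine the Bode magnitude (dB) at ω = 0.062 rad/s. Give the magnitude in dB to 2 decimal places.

-0.57 dB

|j0.062 + 0.466| = √(0.062² + 0.466²) = 0.4701
|j0.062 + 1800| = √(0.062² + 1800²) = 1800
|G(j0.062)| = 792 / (0.4701 × 1800) = 0.93596
20 log₁₀(0.93596) = -0.575 dB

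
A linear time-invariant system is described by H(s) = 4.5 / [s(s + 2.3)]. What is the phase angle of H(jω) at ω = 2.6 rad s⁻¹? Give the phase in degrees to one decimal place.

-138.5 deg

∠(j2.6 + 2.3) = arctan(2.6/2.3) = 48.50°
∠(j2.6) = 90.00°
∠H(j2.6) = − (48.50° + 90.00°) = -138.50°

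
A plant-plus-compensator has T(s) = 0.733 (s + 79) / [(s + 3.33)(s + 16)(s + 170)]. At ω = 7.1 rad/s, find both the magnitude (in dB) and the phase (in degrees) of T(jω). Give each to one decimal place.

|j7.1 + 79| = √(7.1² + 79²) = 79.32
|j7.1 + 3.33| = √(7.1² + 3.33²) = 7.842
|j7.1 + 16| = √(7.1² + 16²) = 17.5
|j7.1 + 170| = √(7.1² + 170²) = 170.1
|T(j7.1)| = 0.733 × 79.32 / (7.842 × 17.5 × 170.1) = 0.0024892
20 log₁₀(0.0024892) = -52.08 dB
∠(j7.1 + 79) = arctan(7.1/79) = 5.14°
∠(j7.1 + 3.33) = arctan(7.1/3.33) = 64.87°
∠(j7.1 + 16) = arctan(7.1/16) = 23.93°
∠(j7.1 + 170) = arctan(7.1/170) = 2.39°
∠T(j7.1) = 5.14° − (64.87° + 23.93° + 2.39°) = -86.06°

|T| = -52.1 dB, ∠T = -86.1°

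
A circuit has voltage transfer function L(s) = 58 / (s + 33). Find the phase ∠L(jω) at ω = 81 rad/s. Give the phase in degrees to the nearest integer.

∠(j81 + 33) = arctan(81/33) = 67.83°
∠L(j81) = −67.83° = -67.83°

-68 deg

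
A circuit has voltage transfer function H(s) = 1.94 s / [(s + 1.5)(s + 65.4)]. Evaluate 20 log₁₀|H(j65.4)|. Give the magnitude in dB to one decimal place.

|j65.4| = 65.4
|j65.4 + 1.5| = √(65.4² + 1.5²) = 65.42
|j65.4 + 65.4| = √(65.4² + 65.4²) = 92.49
|H(j65.4)| = 1.94 × 65.4 / (65.42 × 92.49) = 0.02097
20 log₁₀(0.02097) = -33.57 dB

-33.6 dB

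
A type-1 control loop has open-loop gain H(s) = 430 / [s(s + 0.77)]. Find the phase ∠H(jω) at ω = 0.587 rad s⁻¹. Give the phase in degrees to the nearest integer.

-127°

∠(j0.587 + 0.77) = arctan(0.587/0.77) = 37.32°
∠(j0.587) = 90.00°
∠H(j0.587) = − (37.32° + 90.00°) = -127.32°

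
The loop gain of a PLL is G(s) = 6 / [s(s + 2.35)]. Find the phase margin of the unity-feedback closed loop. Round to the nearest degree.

Gain crossover: |G(jω)| = 1 at ω ≈ 1.96 rad s⁻¹.
∠G(j1.96) = −90° − arctan(1.96/2.35) ≈ -129.84°
PM = 180° + (-129.84°) = 50.16°

50 deg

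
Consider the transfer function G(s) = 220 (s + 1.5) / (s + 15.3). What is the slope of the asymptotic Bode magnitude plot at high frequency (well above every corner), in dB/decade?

With 1 zero and 1 pole, the high-frequency asymptotic slope is 20 × (1 − 1) = 0 dB/decade.

0 dB/decade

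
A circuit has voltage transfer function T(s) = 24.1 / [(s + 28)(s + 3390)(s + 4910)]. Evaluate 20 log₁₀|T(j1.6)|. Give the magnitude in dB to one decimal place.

-145.7 dB

|j1.6 + 28| = √(1.6² + 28²) = 28.05
|j1.6 + 3390| = √(1.6² + 3390²) = 3390
|j1.6 + 4910| = √(1.6² + 4910²) = 4910
|T(j1.6)| = 24.1 / (28.05 × 3390 × 4910) = 5.1626e-08
20 log₁₀(5.1626e-08) = -145.74 dB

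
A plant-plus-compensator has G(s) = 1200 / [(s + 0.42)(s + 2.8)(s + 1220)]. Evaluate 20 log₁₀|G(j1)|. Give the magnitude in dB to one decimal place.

-10.3 dB

|j1 + 0.42| = √(1² + 0.42²) = 1.085
|j1 + 2.8| = √(1² + 2.8²) = 2.973
|j1 + 1220| = √(1² + 1220²) = 1220
|G(j1)| = 1200 / (1.085 × 2.973 × 1220) = 0.30501
20 log₁₀(0.30501) = -10.31 dB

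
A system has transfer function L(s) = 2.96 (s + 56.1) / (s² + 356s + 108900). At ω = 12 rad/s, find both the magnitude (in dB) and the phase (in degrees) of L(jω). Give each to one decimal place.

|L| = -56.1 dB, ∠L = 9.8 deg

|j12 + 56.1| = √(12² + 56.1²) = 57.37
|(j12)² + 356(j12) + 108900| = |1.0876e+05 + j4272| = 1.088e+05
|L(j12)| = 2.96 × 57.37 / 1.088e+05 = 0.0015602
20 log₁₀(0.0015602) = -56.14 dB
∠(j12 + 56.1) = arctan(12/56.1) = 12.07°
∠[(j12)² + 356(j12) + 108900] = ∠[1.0876e+05 + j4272] = 2.25°
∠L(j12) = 12.07° − 2.25° = 9.82°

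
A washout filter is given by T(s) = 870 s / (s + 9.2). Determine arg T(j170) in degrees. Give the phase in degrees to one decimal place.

3.1°

∠(j170) = 90.00°
∠(j170 + 9.2) = arctan(170/9.2) = 86.90°
∠T(j170) = 90.00° − 86.90° = 3.10°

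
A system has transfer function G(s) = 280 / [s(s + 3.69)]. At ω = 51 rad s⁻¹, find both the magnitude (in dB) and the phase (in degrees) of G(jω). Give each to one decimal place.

|j51 + 3.69| = √(51² + 3.69²) = 51.13
|j51| = 51
|G(j51)| = 280 / (51.13 × 51) = 0.10737
20 log₁₀(0.10737) = -19.38 dB
∠(j51 + 3.69) = arctan(51/3.69) = 85.86°
∠(j51) = 90.00°
∠G(j51) = − (85.86° + 90.00°) = -175.86°

|G| = -19.4 dB, ∠G = -175.9 deg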